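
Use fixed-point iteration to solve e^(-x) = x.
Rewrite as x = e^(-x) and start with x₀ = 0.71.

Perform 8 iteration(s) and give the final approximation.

Equation: e^(-x) = x
Fixed-point form: x = e^(-x)
x₀ = 0.71

x_1 = g(0.710000) = 0.491644
x_2 = g(0.491644) = 0.611620
x_3 = g(0.611620) = 0.542471
x_4 = g(0.542471) = 0.581310
x_5 = g(0.581310) = 0.559165
x_6 = g(0.559165) = 0.571686
x_7 = g(0.571686) = 0.564573
x_8 = g(0.564573) = 0.568603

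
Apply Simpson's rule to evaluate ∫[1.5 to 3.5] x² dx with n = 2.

f(x) = x²
a = 1.5, b = 3.5, n = 2
h = (b - a)/n = 1.000000

Simpson's rule: (h/3)[f(x₀) + 4f(x₁) + 2f(x₂) + ... + f(xₙ)]

x_0 = 1.5000, f(x_0) = 2.250000, coefficient = 1
x_1 = 2.5000, f(x_1) = 6.250000, coefficient = 4
x_2 = 3.5000, f(x_2) = 12.250000, coefficient = 1

I ≈ (1.000000/3) × 39.500000 = 13.166667
Exact value: 13.166667
Error: 0.000000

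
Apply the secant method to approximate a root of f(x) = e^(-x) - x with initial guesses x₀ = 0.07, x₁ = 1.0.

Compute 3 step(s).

f(x) = e^(-x) - x
x₀ = 0.07, x₁ = 1.0

Secant formula: x_{n+1} = x_n - f(x_n)(x_n - x_{n-1})/(f(x_n) - f(x_{n-1}))

Iteration 1:
  f(0.070000) = 0.862394
  f(1.000000) = -0.632121
  x_2 = 1.000000 - (-0.632121)×(1.000000 - 0.070000)/(-0.632121 - 0.862394)
       = 0.606647
Iteration 2:
  f(1.000000) = -0.632121
  f(0.606647) = -0.061471
  x_3 = 0.606647 - (-0.061471)×(0.606647 - 1.000000)/(-0.061471 - (-0.632121))
       = 0.564274
Iteration 3:
  f(0.606647) = -0.061471
  f(0.564274) = 0.004498
  x_4 = 0.564274 - 0.004498×(0.564274 - 0.606647)/(0.004498 - (-0.061471))
       = 0.567164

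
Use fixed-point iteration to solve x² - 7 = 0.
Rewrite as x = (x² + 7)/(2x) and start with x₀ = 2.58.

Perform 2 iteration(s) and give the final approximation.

Equation: x² - 7 = 0
Fixed-point form: x = (x² + 7)/(2x)
x₀ = 2.58

x_1 = g(2.580000) = 2.646589
x_2 = g(2.646589) = 2.645751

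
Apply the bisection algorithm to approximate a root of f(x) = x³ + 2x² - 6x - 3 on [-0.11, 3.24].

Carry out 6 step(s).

f(x) = x³ + 2x² - 6x - 3
Initial interval: [-0.11, 3.24]

Iteration 1:
  c_1 = (-0.110000 + 3.240000)/2 = 1.565000
  f(c_1) = f(1.565000) = -3.658513
  f(a) × f(c) ≥ 0, new interval: [1.565000, 3.240000]
Iteration 2:
  c_2 = (1.565000 + 3.240000)/2 = 2.402500
  f(c_2) = f(2.402500) = 7.996258
  f(a) × f(c) < 0, new interval: [1.565000, 2.402500]
Iteration 3:
  c_3 = (1.565000 + 2.402500)/2 = 1.983750
  f(c_3) = f(1.983750) = 0.774608
  f(a) × f(c) < 0, new interval: [1.565000, 1.983750]
Iteration 4:
  c_4 = (1.565000 + 1.983750)/2 = 1.774375
  f(c_4) = f(1.774375) = -1.762983
  f(a) × f(c) ≥ 0, new interval: [1.774375, 1.983750]
Iteration 5:
  c_5 = (1.774375 + 1.983750)/2 = 1.879063
  f(c_5) = f(1.879063) = -0.577887
  f(a) × f(c) ≥ 0, new interval: [1.879063, 1.983750]
Iteration 6:
  c_6 = (1.879063 + 1.983750)/2 = 1.931406
  f(c_6) = f(1.931406) = 0.077006
  f(a) × f(c) < 0, new interval: [1.879063, 1.931406]

After 6 iteration(s), the approximation is c_6 = 1.931406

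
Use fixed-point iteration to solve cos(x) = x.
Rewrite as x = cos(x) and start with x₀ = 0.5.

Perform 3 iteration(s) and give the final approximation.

Equation: cos(x) = x
Fixed-point form: x = cos(x)
x₀ = 0.5

x_1 = g(0.500000) = 0.877583
x_2 = g(0.877583) = 0.639012
x_3 = g(0.639012) = 0.802685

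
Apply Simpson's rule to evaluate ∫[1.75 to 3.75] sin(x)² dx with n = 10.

f(x) = sin(x)²
a = 1.75, b = 3.75, n = 10
h = (b - a)/n = 0.200000

Simpson's rule: (h/3)[f(x₀) + 4f(x₁) + 2f(x₂) + ... + f(xₙ)]

x_0 = 1.7500, f(x_0) = 0.968228, coefficient = 1
x_1 = 1.9500, f(x_1) = 0.862966, coefficient = 4
x_2 = 2.1500, f(x_2) = 0.700400, coefficient = 2
x_3 = 2.3500, f(x_3) = 0.506194, coefficient = 4
x_4 = 2.5500, f(x_4) = 0.311011, coefficient = 2
x_5 = 2.7500, f(x_5) = 0.145665, coefficient = 4
x_6 = 2.9500, f(x_6) = 0.036261, coefficient = 2
x_7 = 3.1500, f(x_7) = 0.000071, coefficient = 4
x_8 = 3.3500, f(x_8) = 0.042808, coefficient = 2
x_9 = 3.5500, f(x_9) = 0.157727, coefficient = 4
x_10 = 3.7500, f(x_10) = 0.326682, coefficient = 1

I ≈ (0.200000/3) × 10.166362 = 0.677757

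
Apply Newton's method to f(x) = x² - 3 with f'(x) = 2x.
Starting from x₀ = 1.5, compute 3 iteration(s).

f(x) = x² - 3
f'(x) = 2x
x₀ = 1.5

Newton-Raphson formula: x_{n+1} = x_n - f(x_n)/f'(x_n)

Iteration 1:
  f(1.500000) = -0.750000
  f'(1.500000) = 3.000000
  x_1 = 1.500000 - (-0.750000)/3.000000 = 1.750000
Iteration 2:
  f(1.750000) = 0.062500
  f'(1.750000) = 3.500000
  x_2 = 1.750000 - 0.062500/3.500000 = 1.732143
Iteration 3:
  f(1.732143) = 0.000319
  f'(1.732143) = 3.464286
  x_3 = 1.732143 - 0.000319/3.464286 = 1.732051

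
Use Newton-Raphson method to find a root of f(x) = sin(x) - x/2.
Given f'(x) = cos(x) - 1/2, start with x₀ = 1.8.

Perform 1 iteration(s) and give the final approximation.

f(x) = sin(x) - x/2
f'(x) = cos(x) - 1/2
x₀ = 1.8

Newton-Raphson formula: x_{n+1} = x_n - f(x_n)/f'(x_n)

Iteration 1:
  f(1.800000) = 0.073848
  f'(1.800000) = -0.727202
  x_1 = 1.800000 - 0.073848/(-0.727202) = 1.901550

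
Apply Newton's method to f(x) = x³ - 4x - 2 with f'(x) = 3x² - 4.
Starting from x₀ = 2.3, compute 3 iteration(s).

f(x) = x³ - 4x - 2
f'(x) = 3x² - 4
x₀ = 2.3

Newton-Raphson formula: x_{n+1} = x_n - f(x_n)/f'(x_n)

Iteration 1:
  f(2.300000) = 0.967000
  f'(2.300000) = 11.870000
  x_1 = 2.300000 - 0.967000/11.870000 = 2.218534
Iteration 2:
  f(2.218534) = 0.045252
  f'(2.218534) = 10.765681
  x_2 = 2.218534 - 0.045252/10.765681 = 2.214331
Iteration 3:
  f(2.214331) = 0.000118
  f'(2.214331) = 10.709782
  x_3 = 2.214331 - 0.000118/10.709782 = 2.214320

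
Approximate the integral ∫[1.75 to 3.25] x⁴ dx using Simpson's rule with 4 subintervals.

f(x) = x⁴
a = 1.75, b = 3.25, n = 4
h = (b - a)/n = 0.375000

Simpson's rule: (h/3)[f(x₀) + 4f(x₁) + 2f(x₂) + ... + f(xₙ)]

x_0 = 1.7500, f(x_0) = 9.378906, coefficient = 1
x_1 = 2.1250, f(x_1) = 20.390869, coefficient = 4
x_2 = 2.5000, f(x_2) = 39.062500, coefficient = 2
x_3 = 2.8750, f(x_3) = 68.320557, coefficient = 4
x_4 = 3.2500, f(x_4) = 111.566406, coefficient = 1

I ≈ (0.375000/3) × 553.916016 = 69.239502
Exact value: 69.235547
Error: 0.003955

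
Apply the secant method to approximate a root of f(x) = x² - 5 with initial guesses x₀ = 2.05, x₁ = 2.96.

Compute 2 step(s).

f(x) = x² - 5
x₀ = 2.05, x₁ = 2.96

Secant formula: x_{n+1} = x_n - f(x_n)(x_n - x_{n-1})/(f(x_n) - f(x_{n-1}))

Iteration 1:
  f(2.050000) = -0.797500
  f(2.960000) = 3.761600
  x_2 = 2.960000 - 3.761600×(2.960000 - 2.050000)/(3.761600 - (-0.797500))
       = 2.209182
Iteration 2:
  f(2.960000) = 3.761600
  f(2.209182) = -0.119516
  x_3 = 2.209182 - (-0.119516)×(2.209182 - 2.960000)/(-0.119516 - 3.761600)
       = 2.232303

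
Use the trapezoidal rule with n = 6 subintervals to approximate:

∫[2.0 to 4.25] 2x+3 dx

f(x) = 2x+3
a = 2.0, b = 4.25, n = 6
h = (b - a)/n = 0.375000

Trapezoidal rule: (h/2)[f(x₀) + 2f(x₁) + 2f(x₂) + ... + f(xₙ)]

x_0 = 2.0000, f(x_0) = 7.000000, coefficient = 1
x_1 = 2.3750, f(x_1) = 7.750000, coefficient = 2
x_2 = 2.7500, f(x_2) = 8.500000, coefficient = 2
x_3 = 3.1250, f(x_3) = 9.250000, coefficient = 2
x_4 = 3.5000, f(x_4) = 10.000000, coefficient = 2
x_5 = 3.8750, f(x_5) = 10.750000, coefficient = 2
x_6 = 4.2500, f(x_6) = 11.500000, coefficient = 1

I ≈ (0.375000/2) × 111.000000 = 20.812500
Exact value: 20.812500
Error: 0.000000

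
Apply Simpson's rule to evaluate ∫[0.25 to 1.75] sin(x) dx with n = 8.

f(x) = sin(x)
a = 0.25, b = 1.75, n = 8
h = (b - a)/n = 0.187500

Simpson's rule: (h/3)[f(x₀) + 4f(x₁) + 2f(x₂) + ... + f(xₙ)]

x_0 = 0.2500, f(x_0) = 0.247404, coefficient = 1
x_1 = 0.4375, f(x_1) = 0.423676, coefficient = 4
x_2 = 0.6250, f(x_2) = 0.585097, coefficient = 2
x_3 = 0.8125, f(x_3) = 0.726009, coefficient = 4
x_4 = 1.0000, f(x_4) = 0.841471, coefficient = 2
x_5 = 1.1875, f(x_5) = 0.927437, coefficient = 4
x_6 = 1.3750, f(x_6) = 0.980893, coefficient = 2
x_7 = 1.5625, f(x_7) = 0.999966, coefficient = 4
x_8 = 1.7500, f(x_8) = 0.983986, coefficient = 1

I ≈ (0.187500/3) × 18.354662 = 1.147166
Exact value: 1.147158
Error: 0.000008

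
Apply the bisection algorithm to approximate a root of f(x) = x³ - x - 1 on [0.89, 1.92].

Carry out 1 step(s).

f(x) = x³ - x - 1
Initial interval: [0.89, 1.92]

Iteration 1:
  c_1 = (0.890000 + 1.920000)/2 = 1.405000
  f(c_1) = f(1.405000) = 0.368505
  f(a) × f(c) < 0, new interval: [0.890000, 1.405000]

After 1 iteration(s), the approximation is c_1 = 1.405000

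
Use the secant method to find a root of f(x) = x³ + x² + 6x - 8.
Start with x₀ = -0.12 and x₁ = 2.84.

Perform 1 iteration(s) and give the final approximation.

f(x) = x³ + x² + 6x - 8
x₀ = -0.12, x₁ = 2.84

Secant formula: x_{n+1} = x_n - f(x_n)(x_n - x_{n-1})/(f(x_n) - f(x_{n-1}))

Iteration 1:
  f(-0.120000) = -8.707328
  f(2.840000) = 40.011904
  x_2 = 2.840000 - 40.011904×(2.840000 - (-0.120000))/(40.011904 - (-8.707328))
       = 0.409025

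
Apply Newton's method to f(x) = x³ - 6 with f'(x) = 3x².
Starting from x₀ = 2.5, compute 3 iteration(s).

f(x) = x³ - 6
f'(x) = 3x²
x₀ = 2.5

Newton-Raphson formula: x_{n+1} = x_n - f(x_n)/f'(x_n)

Iteration 1:
  f(2.500000) = 9.625000
  f'(2.500000) = 18.750000
  x_1 = 2.500000 - 9.625000/18.750000 = 1.986667
Iteration 2:
  f(1.986667) = 1.841064
  f'(1.986667) = 11.840533
  x_2 = 1.986667 - 1.841064/11.840533 = 1.831178
Iteration 3:
  f(1.831178) = 0.140333
  f'(1.831178) = 10.059643
  x_3 = 1.831178 - 0.140333/10.059643 = 1.817228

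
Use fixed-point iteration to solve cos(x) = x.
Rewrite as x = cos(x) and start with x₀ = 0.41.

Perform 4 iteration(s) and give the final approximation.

Equation: cos(x) = x
Fixed-point form: x = cos(x)
x₀ = 0.41

x_1 = g(0.410000) = 0.917121
x_2 = g(0.917121) = 0.608108
x_3 = g(0.608108) = 0.820730
x_4 = g(0.820730) = 0.681687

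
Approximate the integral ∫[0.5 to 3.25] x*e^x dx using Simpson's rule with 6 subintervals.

f(x) = x*e^x
a = 0.5, b = 3.25, n = 6
h = (b - a)/n = 0.458333

Simpson's rule: (h/3)[f(x₀) + 4f(x₁) + 2f(x₂) + ... + f(xₙ)]

x_0 = 0.5000, f(x_0) = 0.824361, coefficient = 1
x_1 = 0.9583, f(x_1) = 2.498708, coefficient = 4
x_2 = 1.4167, f(x_2) = 5.841417, coefficient = 2
x_3 = 1.8750, f(x_3) = 12.226536, coefficient = 4
x_4 = 2.3333, f(x_4) = 24.061937, coefficient = 2
x_5 = 2.7917, f(x_5) = 45.526995, coefficient = 4
x_6 = 3.2500, f(x_6) = 83.818605, coefficient = 1

I ≈ (0.458333/3) × 385.458628 = 58.889513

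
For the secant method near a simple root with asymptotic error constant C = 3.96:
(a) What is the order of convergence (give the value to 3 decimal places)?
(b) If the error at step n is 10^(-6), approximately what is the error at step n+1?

(a) Secant method has superlinear convergence with order φ = (1+√5)/2 ≈ 1.618.
    This means |e_{n+1}| ≈ C|e_n|^1.618.

(b) With |e_n| = 10^(-6) and C = 3.96:
    |e_{n+1}| ≈ 3.96 × (10^(-6))^1.618 = 3.96 × 10^(-9.71)

(a) ≈ 1.618 (golden ratio); (b) |e_{n+1}| ≈ 7.753e-10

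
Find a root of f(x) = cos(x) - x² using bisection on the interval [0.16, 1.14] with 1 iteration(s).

f(x) = cos(x) - x²
Initial interval: [0.16, 1.14]

Iteration 1:
  c_1 = (0.160000 + 1.140000)/2 = 0.650000
  f(c_1) = f(0.650000) = 0.373584
  f(a) × f(c) ≥ 0, new interval: [0.650000, 1.140000]

After 1 iteration(s), the approximation is c_1 = 0.650000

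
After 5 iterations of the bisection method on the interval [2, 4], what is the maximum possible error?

Bisection error bound: |error| ≤ (b-a)/2^n
|error| ≤ (4 - 2)/2^5 = 2/2^5
|error| ≤ 0.0625000000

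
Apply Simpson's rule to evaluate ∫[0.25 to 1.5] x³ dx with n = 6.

f(x) = x³
a = 0.25, b = 1.5, n = 6
h = (b - a)/n = 0.208333

Simpson's rule: (h/3)[f(x₀) + 4f(x₁) + 2f(x₂) + ... + f(xₙ)]

x_0 = 0.2500, f(x_0) = 0.015625, coefficient = 1
x_1 = 0.4583, f(x_1) = 0.096282, coefficient = 4
x_2 = 0.6667, f(x_2) = 0.296296, coefficient = 2
x_3 = 0.8750, f(x_3) = 0.669922, coefficient = 4
x_4 = 1.0833, f(x_4) = 1.271412, coefficient = 2
x_5 = 1.2917, f(x_5) = 2.155020, coefficient = 4
x_6 = 1.5000, f(x_6) = 3.375000, coefficient = 1

I ≈ (0.208333/3) × 18.210938 = 1.264648
Exact value: 1.264648
Error: 0.000000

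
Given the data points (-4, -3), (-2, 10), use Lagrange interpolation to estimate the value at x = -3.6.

Lagrange interpolation formula:
P(x) = Σ yᵢ × Lᵢ(x)
where Lᵢ(x) = Π_{j≠i} (x - xⱼ)/(xᵢ - xⱼ)

L_0(-3.6) = (-3.6 - (-2))/(-4 - (-2)) = 0.800000
L_1(-3.6) = (-3.6 - (-4))/(-2 - (-4)) = 0.200000

P(-3.6) = (-3)×L_0(-3.6) + 10×L_1(-3.6)
P(-3.6) = -0.400000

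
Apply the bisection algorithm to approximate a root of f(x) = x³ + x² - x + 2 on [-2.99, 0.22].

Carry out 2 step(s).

f(x) = x³ + x² - x + 2
Initial interval: [-2.99, 0.22]

Iteration 1:
  c_1 = (-2.990000 + 0.220000)/2 = -1.385000
  f(c_1) = f(-1.385000) = 2.646483
  f(a) × f(c) < 0, new interval: [-2.990000, -1.385000]
Iteration 2:
  c_2 = (-2.990000 + (-1.385000))/2 = -2.187500
  f(c_2) = f(-2.187500) = -1.494873
  f(a) × f(c) ≥ 0, new interval: [-2.187500, -1.385000]

After 2 iteration(s), the approximation is c_2 = -2.187500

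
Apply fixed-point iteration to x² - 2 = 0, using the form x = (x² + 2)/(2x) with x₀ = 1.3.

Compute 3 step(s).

Equation: x² - 2 = 0
Fixed-point form: x = (x² + 2)/(2x)
x₀ = 1.3

x_1 = g(1.300000) = 1.419231
x_2 = g(1.419231) = 1.414222
x_3 = g(1.414222) = 1.414214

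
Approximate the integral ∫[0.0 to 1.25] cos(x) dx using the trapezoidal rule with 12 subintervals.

f(x) = cos(x)
a = 0.0, b = 1.25, n = 12
h = (b - a)/n = 0.104167

Trapezoidal rule: (h/2)[f(x₀) + 2f(x₁) + 2f(x₂) + ... + f(xₙ)]

x_0 = 0.0000, f(x_0) = 1.000000, coefficient = 1
x_1 = 0.1042, f(x_1) = 0.994580, coefficient = 2
x_2 = 0.2083, f(x_2) = 0.978377, coefficient = 2
x_3 = 0.3125, f(x_3) = 0.951568, coefficient = 2
x_4 = 0.4167, f(x_4) = 0.914443, coefficient = 2
x_5 = 0.5208, f(x_5) = 0.867405, coefficient = 2
x_6 = 0.6250, f(x_6) = 0.810963, coefficient = 2
x_7 = 0.7292, f(x_7) = 0.745730, coefficient = 2
x_8 = 0.8333, f(x_8) = 0.672412, coefficient = 2
x_9 = 0.9375, f(x_9) = 0.591805, coefficient = 2
x_10 = 1.0417, f(x_10) = 0.504782, coefficient = 2
x_11 = 1.1458, f(x_11) = 0.412287, coefficient = 2
x_12 = 1.2500, f(x_12) = 0.315322, coefficient = 1

I ≈ (0.104167/2) × 18.204026 = 0.948126
Exact value: 0.948985
Error: 0.000858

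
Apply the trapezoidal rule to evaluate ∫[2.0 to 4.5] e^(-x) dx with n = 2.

f(x) = e^(-x)
a = 2.0, b = 4.5, n = 2
h = (b - a)/n = 1.250000

Trapezoidal rule: (h/2)[f(x₀) + 2f(x₁) + 2f(x₂) + ... + f(xₙ)]

x_0 = 2.0000, f(x_0) = 0.135335, coefficient = 1
x_1 = 3.2500, f(x_1) = 0.038774, coefficient = 2
x_2 = 4.5000, f(x_2) = 0.011109, coefficient = 1

I ≈ (1.250000/2) × 0.223993 = 0.139995
Exact value: 0.124226
Error: 0.015769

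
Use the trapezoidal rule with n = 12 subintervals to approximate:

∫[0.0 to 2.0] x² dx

f(x) = x²
a = 0.0, b = 2.0, n = 12
h = (b - a)/n = 0.166667

Trapezoidal rule: (h/2)[f(x₀) + 2f(x₁) + 2f(x₂) + ... + f(xₙ)]

x_0 = 0.0000, f(x_0) = 0.000000, coefficient = 1
x_1 = 0.1667, f(x_1) = 0.027778, coefficient = 2
x_2 = 0.3333, f(x_2) = 0.111111, coefficient = 2
x_3 = 0.5000, f(x_3) = 0.250000, coefficient = 2
x_4 = 0.6667, f(x_4) = 0.444444, coefficient = 2
x_5 = 0.8333, f(x_5) = 0.694444, coefficient = 2
x_6 = 1.0000, f(x_6) = 1.000000, coefficient = 2
x_7 = 1.1667, f(x_7) = 1.361111, coefficient = 2
x_8 = 1.3333, f(x_8) = 1.777778, coefficient = 2
x_9 = 1.5000, f(x_9) = 2.250000, coefficient = 2
x_10 = 1.6667, f(x_10) = 2.777778, coefficient = 2
x_11 = 1.8333, f(x_11) = 3.361111, coefficient = 2
x_12 = 2.0000, f(x_12) = 4.000000, coefficient = 1

I ≈ (0.166667/2) × 32.111111 = 2.675926
Exact value: 2.666667
Error: 0.009259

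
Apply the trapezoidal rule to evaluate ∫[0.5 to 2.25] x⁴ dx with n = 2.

f(x) = x⁴
a = 0.5, b = 2.25, n = 2
h = (b - a)/n = 0.875000

Trapezoidal rule: (h/2)[f(x₀) + 2f(x₁) + 2f(x₂) + ... + f(xₙ)]

x_0 = 0.5000, f(x_0) = 0.062500, coefficient = 1
x_1 = 1.3750, f(x_1) = 3.574463, coefficient = 2
x_2 = 2.2500, f(x_2) = 25.628906, coefficient = 1

I ≈ (0.875000/2) × 32.840332 = 14.367645
Exact value: 11.526758
Error: 2.840887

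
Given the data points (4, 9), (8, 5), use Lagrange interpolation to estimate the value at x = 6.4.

Lagrange interpolation formula:
P(x) = Σ yᵢ × Lᵢ(x)
where Lᵢ(x) = Π_{j≠i} (x - xⱼ)/(xᵢ - xⱼ)

L_0(6.4) = (6.4 - 8)/(4 - 8) = 0.400000
L_1(6.4) = (6.4 - 4)/(8 - 4) = 0.600000

P(6.4) = 9×L_0(6.4) + 5×L_1(6.4)
P(6.4) = 6.600000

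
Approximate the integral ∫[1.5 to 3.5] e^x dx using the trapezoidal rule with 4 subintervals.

f(x) = e^x
a = 1.5, b = 3.5, n = 4
h = (b - a)/n = 0.500000

Trapezoidal rule: (h/2)[f(x₀) + 2f(x₁) + 2f(x₂) + ... + f(xₙ)]

x_0 = 1.5000, f(x_0) = 4.481689, coefficient = 1
x_1 = 2.0000, f(x_1) = 7.389056, coefficient = 2
x_2 = 2.5000, f(x_2) = 12.182494, coefficient = 2
x_3 = 3.0000, f(x_3) = 20.085537, coefficient = 2
x_4 = 3.5000, f(x_4) = 33.115452, coefficient = 1

I ≈ (0.500000/2) × 116.911315 = 29.227829
Exact value: 28.633763
Error: 0.594066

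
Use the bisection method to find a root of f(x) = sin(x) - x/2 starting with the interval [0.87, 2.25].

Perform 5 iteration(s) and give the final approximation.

f(x) = sin(x) - x/2
Initial interval: [0.87, 2.25]

Iteration 1:
  c_1 = (0.870000 + 2.250000)/2 = 1.560000
  f(c_1) = f(1.560000) = 0.219942
  f(a) × f(c) ≥ 0, new interval: [1.560000, 2.250000]
Iteration 2:
  c_2 = (1.560000 + 2.250000)/2 = 1.905000
  f(c_2) = f(1.905000) = -0.007828
  f(a) × f(c) < 0, new interval: [1.560000, 1.905000]
Iteration 3:
  c_3 = (1.560000 + 1.905000)/2 = 1.732500
  f(c_3) = f(1.732500) = 0.120704
  f(a) × f(c) ≥ 0, new interval: [1.732500, 1.905000]
Iteration 4:
  c_4 = (1.732500 + 1.905000)/2 = 1.818750
  f(c_4) = f(1.818750) = 0.060042
  f(a) × f(c) ≥ 0, new interval: [1.818750, 1.905000]
Iteration 5:
  c_5 = (1.818750 + 1.905000)/2 = 1.861875
  f(c_5) = f(1.861875) = 0.026997
  f(a) × f(c) ≥ 0, new interval: [1.861875, 1.905000]

After 5 iteration(s), the approximation is c_5 = 1.861875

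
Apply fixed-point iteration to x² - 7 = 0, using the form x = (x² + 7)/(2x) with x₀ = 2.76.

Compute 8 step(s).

Equation: x² - 7 = 0
Fixed-point form: x = (x² + 7)/(2x)
x₀ = 2.76

x_1 = g(2.760000) = 2.648116
x_2 = g(2.648116) = 2.645752
x_3 = g(2.645752) = 2.645751
x_4 = g(2.645751) = 2.645751
x_5 = g(2.645751) = 2.645751
x_6 = g(2.645751) = 2.645751
x_7 = g(2.645751) = 2.645751
x_8 = g(2.645751) = 2.645751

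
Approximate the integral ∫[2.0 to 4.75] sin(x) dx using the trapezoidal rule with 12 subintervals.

f(x) = sin(x)
a = 2.0, b = 4.75, n = 12
h = (b - a)/n = 0.229167

Trapezoidal rule: (h/2)[f(x₀) + 2f(x₁) + 2f(x₂) + ... + f(xₙ)]

x_0 = 2.0000, f(x_0) = 0.909297, coefficient = 1
x_1 = 2.2292, f(x_1) = 0.790990, coefficient = 2
x_2 = 2.4583, f(x_2) = 0.631324, coefficient = 2
x_3 = 2.6875, f(x_3) = 0.438647, coefficient = 2
x_4 = 2.9167, f(x_4) = 0.223034, coefficient = 2
x_5 = 3.1458, f(x_5) = -0.004241, coefficient = 2
x_6 = 3.3750, f(x_6) = -0.231294, coefficient = 2
x_7 = 3.6042, f(x_7) = -0.446253, coefficient = 2
x_8 = 3.8333, f(x_8) = -0.637879, coefficient = 2
x_9 = 4.0625, f(x_9) = -0.796151, coefficient = 2
x_10 = 4.2917, f(x_10) = -0.912794, coefficient = 2
x_11 = 4.5208, f(x_11) = -0.981709, coefficient = 2
x_12 = 4.7500, f(x_12) = -0.999293, coefficient = 1

I ≈ (0.229167/2) × -3.942645 = -0.451761
Exact value: -0.453749
Error: 0.001988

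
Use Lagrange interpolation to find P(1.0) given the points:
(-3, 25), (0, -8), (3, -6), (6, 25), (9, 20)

Lagrange interpolation formula:
P(x) = Σ yᵢ × Lᵢ(x)
where Lᵢ(x) = Π_{j≠i} (x - xⱼ)/(xᵢ - xⱼ)

L_0(1.0) = (1.0 - 0)/(-3 - 0) × (1.0 - 3)/(-3 - 3) × (1.0 - 6)/(-3 - 6) × (1.0 - 9)/(-3 - 9) = -0.041152
L_1(1.0) = (1.0 - (-3))/(0 - (-3)) × (1.0 - 3)/(0 - 3) × (1.0 - 6)/(0 - 6) × (1.0 - 9)/(0 - 9) = 0.658436
L_2(1.0) = (1.0 - (-3))/(3 - (-3)) × (1.0 - 0)/(3 - 0) × (1.0 - 6)/(3 - 6) × (1.0 - 9)/(3 - 9) = 0.493827
L_3(1.0) = (1.0 - (-3))/(6 - (-3)) × (1.0 - 0)/(6 - 0) × (1.0 - 3)/(6 - 3) × (1.0 - 9)/(6 - 9) = -0.131687
L_4(1.0) = (1.0 - (-3))/(9 - (-3)) × (1.0 - 0)/(9 - 0) × (1.0 - 3)/(9 - 3) × (1.0 - 6)/(9 - 6) = 0.020576

P(1.0) = 25×L_0(1.0) + (-8)×L_1(1.0) + (-6)×L_2(1.0) + 25×L_3(1.0) + 20×L_4(1.0)
P(1.0) = -12.139918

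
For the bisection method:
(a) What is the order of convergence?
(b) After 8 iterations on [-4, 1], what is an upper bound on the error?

(a) Bisection has linear (order 1) convergence; the error is halved each step.

(b) Error bound = (b-a)/2^n = (1 - (-4))/2^{8}
    = 5/2^{8}

(a) 1 (linear); (b) error ≤ 1.95e-02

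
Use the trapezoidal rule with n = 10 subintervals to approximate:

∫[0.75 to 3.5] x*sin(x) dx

f(x) = x*sin(x)
a = 0.75, b = 3.5, n = 10
h = (b - a)/n = 0.275000

Trapezoidal rule: (h/2)[f(x₀) + 2f(x₁) + 2f(x₂) + ... + f(xₙ)]

x_0 = 0.7500, f(x_0) = 0.511229, coefficient = 1
x_1 = 1.0250, f(x_1) = 0.876082, coefficient = 2
x_2 = 1.3000, f(x_2) = 1.252626, coefficient = 2
x_3 = 1.5750, f(x_3) = 1.574986, coefficient = 2
x_4 = 1.8500, f(x_4) = 1.778359, coefficient = 2
x_5 = 2.1250, f(x_5) = 1.806930, coefficient = 2
x_6 = 2.4000, f(x_6) = 1.621112, coefficient = 2
x_7 = 2.6750, f(x_7) = 1.203337, coefficient = 2
x_8 = 2.9500, f(x_8) = 0.561747, coefficient = 2
x_9 = 3.2250, f(x_9) = -0.268677, coefficient = 2
x_10 = 3.5000, f(x_10) = -1.227741, coefficient = 1

I ≈ (0.275000/2) × 20.096491 = 2.763267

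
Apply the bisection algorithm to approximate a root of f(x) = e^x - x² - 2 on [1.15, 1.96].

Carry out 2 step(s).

f(x) = e^x - x² - 2
Initial interval: [1.15, 1.96]

Iteration 1:
  c_1 = (1.150000 + 1.960000)/2 = 1.555000
  f(c_1) = f(1.555000) = 0.317062
  f(a) × f(c) < 0, new interval: [1.150000, 1.555000]
Iteration 2:
  c_2 = (1.150000 + 1.555000)/2 = 1.352500
  f(c_2) = f(1.352500) = 0.037825
  f(a) × f(c) < 0, new interval: [1.150000, 1.352500]

After 2 iteration(s), the approximation is c_2 = 1.352500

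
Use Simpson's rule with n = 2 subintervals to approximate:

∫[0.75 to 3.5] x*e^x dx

f(x) = x*e^x
a = 0.75, b = 3.5, n = 2
h = (b - a)/n = 1.375000

Simpson's rule: (h/3)[f(x₀) + 4f(x₁) + 2f(x₂) + ... + f(xₙ)]

x_0 = 0.7500, f(x_0) = 1.587750, coefficient = 1
x_1 = 2.1250, f(x_1) = 17.792407, coefficient = 4
x_2 = 3.5000, f(x_2) = 115.904082, coefficient = 1

I ≈ (1.375000/3) × 188.661461 = 86.469836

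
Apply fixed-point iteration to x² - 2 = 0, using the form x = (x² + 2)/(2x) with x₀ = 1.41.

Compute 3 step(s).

Equation: x² - 2 = 0
Fixed-point form: x = (x² + 2)/(2x)
x₀ = 1.41

x_1 = g(1.410000) = 1.414220
x_2 = g(1.414220) = 1.414214
x_3 = g(1.414214) = 1.414214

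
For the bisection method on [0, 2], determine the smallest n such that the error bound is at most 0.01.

We need (b-a)/2^n ≤ 0.01
(2 - 0)/2^n ≤ 0.01
2/2^n ≤ 0.01
2^n ≥ 200
n ≥ log₂(200) = 7.64
n ≥ 8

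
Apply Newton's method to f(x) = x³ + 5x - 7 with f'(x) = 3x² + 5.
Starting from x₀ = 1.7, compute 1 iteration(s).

f(x) = x³ + 5x - 7
f'(x) = 3x² + 5
x₀ = 1.7

Newton-Raphson formula: x_{n+1} = x_n - f(x_n)/f'(x_n)

Iteration 1:
  f(1.700000) = 6.413000
  f'(1.700000) = 13.670000
  x_1 = 1.700000 - 6.413000/13.670000 = 1.230871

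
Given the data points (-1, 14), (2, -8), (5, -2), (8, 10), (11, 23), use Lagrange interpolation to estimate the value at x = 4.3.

Lagrange interpolation formula:
P(x) = Σ yᵢ × Lᵢ(x)
where Lᵢ(x) = Π_{j≠i} (x - xⱼ)/(xᵢ - xⱼ)

L_0(4.3) = (4.3 - 2)/(-1 - 2) × (4.3 - 5)/(-1 - 5) × (4.3 - 8)/(-1 - 8) × (4.3 - 11)/(-1 - 11) = -0.020531
L_1(4.3) = (4.3 - (-1))/(2 - (-1)) × (4.3 - 5)/(2 - 5) × (4.3 - 8)/(2 - 8) × (4.3 - 11)/(2 - 11) = 0.189241
L_2(4.3) = (4.3 - (-1))/(5 - (-1)) × (4.3 - 2)/(5 - 2) × (4.3 - 8)/(5 - 8) × (4.3 - 11)/(5 - 11) = 0.932685
L_3(4.3) = (4.3 - (-1))/(8 - (-1)) × (4.3 - 2)/(8 - 2) × (4.3 - 5)/(8 - 5) × (4.3 - 11)/(8 - 11) = -0.117636
L_4(4.3) = (4.3 - (-1))/(11 - (-1)) × (4.3 - 2)/(11 - 2) × (4.3 - 5)/(11 - 5) × (4.3 - 8)/(11 - 8) = 0.016241

P(4.3) = 14×L_0(4.3) + (-8)×L_1(4.3) + (-2)×L_2(4.3) + 10×L_3(4.3) + 23×L_4(4.3)
P(4.3) = -4.469549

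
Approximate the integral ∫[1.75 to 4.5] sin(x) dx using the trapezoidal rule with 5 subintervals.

f(x) = sin(x)
a = 1.75, b = 4.5, n = 5
h = (b - a)/n = 0.550000

Trapezoidal rule: (h/2)[f(x₀) + 2f(x₁) + 2f(x₂) + ... + f(xₙ)]

x_0 = 1.7500, f(x_0) = 0.983986, coefficient = 1
x_1 = 2.3000, f(x_1) = 0.745705, coefficient = 2
x_2 = 2.8500, f(x_2) = 0.287478, coefficient = 2
x_3 = 3.4000, f(x_3) = -0.255541, coefficient = 2
x_4 = 3.9500, f(x_4) = -0.723188, coefficient = 2
x_5 = 4.5000, f(x_5) = -0.977530, coefficient = 1

I ≈ (0.550000/2) × 0.115364 = 0.031725
Exact value: 0.032550
Error: 0.000825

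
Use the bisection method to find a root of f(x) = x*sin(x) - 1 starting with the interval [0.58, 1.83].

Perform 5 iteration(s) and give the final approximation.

f(x) = x*sin(x) - 1
Initial interval: [0.58, 1.83]

Iteration 1:
  c_1 = (0.580000 + 1.830000)/2 = 1.205000
  f(c_1) = f(1.205000) = 0.125276
  f(a) × f(c) < 0, new interval: [0.580000, 1.205000]
Iteration 2:
  c_2 = (0.580000 + 1.205000)/2 = 0.892500
  f(c_2) = f(0.892500) = -0.305061
  f(a) × f(c) ≥ 0, new interval: [0.892500, 1.205000]
Iteration 3:
  c_3 = (0.892500 + 1.205000)/2 = 1.048750
  f(c_3) = f(1.048750) = -0.090943
  f(a) × f(c) ≥ 0, new interval: [1.048750, 1.205000]
Iteration 4:
  c_4 = (1.048750 + 1.205000)/2 = 1.126875
  f(c_4) = f(1.126875) = 0.017652
  f(a) × f(c) < 0, new interval: [1.048750, 1.126875]
Iteration 5:
  c_5 = (1.048750 + 1.126875)/2 = 1.087813
  f(c_5) = f(1.087813) = -0.036619
  f(a) × f(c) ≥ 0, new interval: [1.087813, 1.126875]

After 5 iteration(s), the approximation is c_5 = 1.087813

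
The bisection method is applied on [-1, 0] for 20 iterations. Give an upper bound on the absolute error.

Bisection error bound: |error| ≤ (b-a)/2^n
|error| ≤ (0 - (-1))/2^20 = 1/2^20
|error| ≤ 0.0000009537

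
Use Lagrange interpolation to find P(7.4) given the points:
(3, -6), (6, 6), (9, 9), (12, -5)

Lagrange interpolation formula:
P(x) = Σ yᵢ × Lᵢ(x)
where Lᵢ(x) = Π_{j≠i} (x - xⱼ)/(xᵢ - xⱼ)

L_0(7.4) = (7.4 - 6)/(3 - 6) × (7.4 - 9)/(3 - 9) × (7.4 - 12)/(3 - 12) = -0.063605
L_1(7.4) = (7.4 - 3)/(6 - 3) × (7.4 - 9)/(6 - 9) × (7.4 - 12)/(6 - 12) = 0.599704
L_2(7.4) = (7.4 - 3)/(9 - 3) × (7.4 - 6)/(9 - 6) × (7.4 - 12)/(9 - 12) = 0.524741
L_3(7.4) = (7.4 - 3)/(12 - 3) × (7.4 - 6)/(12 - 6) × (7.4 - 9)/(12 - 9) = -0.060840

P(7.4) = (-6)×L_0(7.4) + 6×L_1(7.4) + 9×L_2(7.4) + (-5)×L_3(7.4)
P(7.4) = 9.006716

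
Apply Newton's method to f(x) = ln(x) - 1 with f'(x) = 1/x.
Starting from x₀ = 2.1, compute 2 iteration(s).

f(x) = ln(x) - 1
f'(x) = 1/x
x₀ = 2.1

Newton-Raphson formula: x_{n+1} = x_n - f(x_n)/f'(x_n)

Iteration 1:
  f(2.100000) = -0.258063
  f'(2.100000) = 0.476190
  x_1 = 2.100000 - (-0.258063)/0.476190 = 2.641932
Iteration 2:
  f(2.641932) = -0.028490
  f'(2.641932) = 0.378511
  x_2 = 2.641932 - (-0.028490)/0.378511 = 2.717199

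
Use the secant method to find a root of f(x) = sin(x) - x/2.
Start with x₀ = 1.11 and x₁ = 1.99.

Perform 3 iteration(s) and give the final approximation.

f(x) = sin(x) - x/2
x₀ = 1.11, x₁ = 1.99

Secant formula: x_{n+1} = x_n - f(x_n)(x_n - x_{n-1})/(f(x_n) - f(x_{n-1}))

Iteration 1:
  f(1.110000) = 0.340699
  f(1.990000) = -0.081587
  x_2 = 1.990000 - (-0.081587)×(1.990000 - 1.110000)/(-0.081587 - 0.340699)
       = 1.819982
Iteration 2:
  f(1.990000) = -0.081587
  f(1.819982) = 0.059123
  x_3 = 1.819982 - 0.059123×(1.819982 - 1.990000)/(0.059123 - (-0.081587))
       = 1.891419
Iteration 3:
  f(1.819982) = 0.059123
  f(1.891419) = 0.003330
  x_4 = 1.891419 - 0.003330×(1.891419 - 1.819982)/(0.003330 - 0.059123)
       = 1.895683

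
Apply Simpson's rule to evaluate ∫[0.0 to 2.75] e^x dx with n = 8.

f(x) = e^x
a = 0.0, b = 2.75, n = 8
h = (b - a)/n = 0.343750

Simpson's rule: (h/3)[f(x₀) + 4f(x₁) + 2f(x₂) + ... + f(xₙ)]

x_0 = 0.0000, f(x_0) = 1.000000, coefficient = 1
x_1 = 0.3438, f(x_1) = 1.410226, coefficient = 4
x_2 = 0.6875, f(x_2) = 1.988737, coefficient = 2
x_3 = 1.0312, f(x_3) = 2.804569, coefficient = 4
x_4 = 1.3750, f(x_4) = 3.955077, coefficient = 2
x_5 = 1.7188, f(x_5) = 5.577552, coefficient = 4
x_6 = 2.0625, f(x_6) = 7.865609, coefficient = 2
x_7 = 2.4062, f(x_7) = 11.092287, coefficient = 4
x_8 = 2.7500, f(x_8) = 15.642632, coefficient = 1

I ≈ (0.343750/3) × 127.800017 = 14.643752
Exact value: 14.642632
Error: 0.001120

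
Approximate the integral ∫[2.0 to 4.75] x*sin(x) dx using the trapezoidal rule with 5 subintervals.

f(x) = x*sin(x)
a = 2.0, b = 4.75, n = 5
h = (b - a)/n = 0.550000

Trapezoidal rule: (h/2)[f(x₀) + 2f(x₁) + 2f(x₂) + ... + f(xₙ)]

x_0 = 2.0000, f(x_0) = 1.818595, coefficient = 1
x_1 = 2.5500, f(x_1) = 1.422093, coefficient = 2
x_2 = 3.1000, f(x_2) = 0.128900, coefficient = 2
x_3 = 3.6500, f(x_3) = -1.776771, coefficient = 2
x_4 = 4.2000, f(x_4) = -3.660618, coefficient = 2
x_5 = 4.7500, f(x_5) = -4.746641, coefficient = 1

I ≈ (0.550000/2) × -10.700838 = -2.942730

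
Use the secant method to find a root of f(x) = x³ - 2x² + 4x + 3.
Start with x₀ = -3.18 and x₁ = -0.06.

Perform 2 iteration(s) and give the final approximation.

f(x) = x³ - 2x² + 4x + 3
x₀ = -3.18, x₁ = -0.06

Secant formula: x_{n+1} = x_n - f(x_n)(x_n - x_{n-1})/(f(x_n) - f(x_{n-1}))

Iteration 1:
  f(-3.180000) = -62.102232
  f(-0.060000) = 2.752584
  x_2 = -0.060000 - 2.752584×(-0.060000 - (-3.180000))/(2.752584 - (-62.102232))
       = -0.192420
Iteration 2:
  f(-0.060000) = 2.752584
  f(-0.192420) = 2.149146
  x_3 = -0.192420 - 2.149146×(-0.192420 - (-0.060000))/(2.149146 - 2.752584)
       = -0.664033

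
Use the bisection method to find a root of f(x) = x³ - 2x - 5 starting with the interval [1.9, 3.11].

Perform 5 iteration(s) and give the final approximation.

f(x) = x³ - 2x - 5
Initial interval: [1.9, 3.11]

Iteration 1:
  c_1 = (1.900000 + 3.110000)/2 = 2.505000
  f(c_1) = f(2.505000) = 5.708938
  f(a) × f(c) < 0, new interval: [1.900000, 2.505000]
Iteration 2:
  c_2 = (1.900000 + 2.505000)/2 = 2.202500
  f(c_2) = f(2.202500) = 1.279341
  f(a) × f(c) < 0, new interval: [1.900000, 2.202500]
Iteration 3:
  c_3 = (1.900000 + 2.202500)/2 = 2.051250
  f(c_3) = f(2.051250) = -0.471606
  f(a) × f(c) ≥ 0, new interval: [2.051250, 2.202500]
Iteration 4:
  c_4 = (2.051250 + 2.202500)/2 = 2.126875
  f(c_4) = f(2.126875) = 0.367376
  f(a) × f(c) < 0, new interval: [2.051250, 2.126875]
Iteration 5:
  c_5 = (2.051250 + 2.126875)/2 = 2.089062
  f(c_5) = f(2.089062) = -0.061076
  f(a) × f(c) ≥ 0, new interval: [2.089062, 2.126875]

After 5 iteration(s), the approximation is c_5 = 2.089062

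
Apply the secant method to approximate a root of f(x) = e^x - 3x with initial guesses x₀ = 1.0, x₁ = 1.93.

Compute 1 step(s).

f(x) = e^x - 3x
x₀ = 1.0, x₁ = 1.93

Secant formula: x_{n+1} = x_n - f(x_n)(x_n - x_{n-1})/(f(x_n) - f(x_{n-1}))

Iteration 1:
  f(1.000000) = -0.281718
  f(1.930000) = 1.099510
  x_2 = 1.930000 - 1.099510×(1.930000 - 1.000000)/(1.099510 - (-0.281718))
       = 1.189685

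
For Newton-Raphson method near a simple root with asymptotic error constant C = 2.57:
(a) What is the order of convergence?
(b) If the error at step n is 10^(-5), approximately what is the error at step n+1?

(a) Newton-Raphson has quadratic (order 2) convergence near simple roots.
    This means |e_{n+1}| ≈ C|e_n|².

(b) With |e_n| = 10^(-5) and C = 2.57:
    |e_{n+1}| ≈ 2.57 × (10^(-5))² = 2.57 × 10^(-10)

(a) 2 (quadratic); (b) |e_{n+1}| ≈ 2.570e-10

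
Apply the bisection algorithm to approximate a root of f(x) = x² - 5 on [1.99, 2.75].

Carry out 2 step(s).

f(x) = x² - 5
Initial interval: [1.99, 2.75]

Iteration 1:
  c_1 = (1.990000 + 2.750000)/2 = 2.370000
  f(c_1) = f(2.370000) = 0.616900
  f(a) × f(c) < 0, new interval: [1.990000, 2.370000]
Iteration 2:
  c_2 = (1.990000 + 2.370000)/2 = 2.180000
  f(c_2) = f(2.180000) = -0.247600
  f(a) × f(c) ≥ 0, new interval: [2.180000, 2.370000]

After 2 iteration(s), the approximation is c_2 = 2.180000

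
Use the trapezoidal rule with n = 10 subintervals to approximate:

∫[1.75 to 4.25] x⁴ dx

f(x) = x⁴
a = 1.75, b = 4.25, n = 10
h = (b - a)/n = 0.250000

Trapezoidal rule: (h/2)[f(x₀) + 2f(x₁) + 2f(x₂) + ... + f(xₙ)]

x_0 = 1.7500, f(x_0) = 9.378906, coefficient = 1
x_1 = 2.0000, f(x_1) = 16.000000, coefficient = 2
x_2 = 2.2500, f(x_2) = 25.628906, coefficient = 2
x_3 = 2.5000, f(x_3) = 39.062500, coefficient = 2
x_4 = 2.7500, f(x_4) = 57.191406, coefficient = 2
x_5 = 3.0000, f(x_5) = 81.000000, coefficient = 2
x_6 = 3.2500, f(x_6) = 111.566406, coefficient = 2
x_7 = 3.5000, f(x_7) = 150.062500, coefficient = 2
x_8 = 3.7500, f(x_8) = 197.753906, coefficient = 2
x_9 = 4.0000, f(x_9) = 256.000000, coefficient = 2
x_10 = 4.2500, f(x_10) = 326.253906, coefficient = 1

I ≈ (0.250000/2) × 2204.164062 = 275.520508
Exact value: 274.033203
Error: 1.487305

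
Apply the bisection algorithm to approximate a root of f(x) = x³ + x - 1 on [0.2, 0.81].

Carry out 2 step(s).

f(x) = x³ + x - 1
Initial interval: [0.2, 0.81]

Iteration 1:
  c_1 = (0.200000 + 0.810000)/2 = 0.505000
  f(c_1) = f(0.505000) = -0.366212
  f(a) × f(c) ≥ 0, new interval: [0.505000, 0.810000]
Iteration 2:
  c_2 = (0.505000 + 0.810000)/2 = 0.657500
  f(c_2) = f(0.657500) = -0.058259
  f(a) × f(c) ≥ 0, new interval: [0.657500, 0.810000]

After 2 iteration(s), the approximation is c_2 = 0.657500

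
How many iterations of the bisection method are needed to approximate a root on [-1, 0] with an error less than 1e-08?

We need (b-a)/2^n ≤ 1e-08
(0 - (-1))/2^n ≤ 1e-08
1/2^n ≤ 1e-08
2^n ≥ 100000000
n ≥ log₂(100000000) = 26.58
n ≥ 27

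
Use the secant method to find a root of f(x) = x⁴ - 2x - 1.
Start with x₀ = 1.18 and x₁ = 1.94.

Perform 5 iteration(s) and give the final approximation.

f(x) = x⁴ - 2x - 1
x₀ = 1.18, x₁ = 1.94

Secant formula: x_{n+1} = x_n - f(x_n)(x_n - x_{n-1})/(f(x_n) - f(x_{n-1}))

Iteration 1:
  f(1.180000) = -1.421222
  f(1.940000) = 9.284685
  x_2 = 1.940000 - 9.284685×(1.940000 - 1.180000)/(9.284685 - (-1.421222))
       = 1.280891
Iteration 2:
  f(1.940000) = 9.284685
  f(1.280891) = -0.869946
  x_3 = 1.280891 - (-0.869946)×(1.280891 - 1.940000)/(-0.869946 - 9.284685)
       = 1.337357
Iteration 3:
  f(1.280891) = -0.869946
  f(1.337357) = -0.475899
  x_4 = 1.337357 - (-0.475899)×(1.337357 - 1.280891)/(-0.475899 - (-0.869946))
       = 1.405552
Iteration 4:
  f(1.337357) = -0.475899
  f(1.405552) = 0.091795
  x_5 = 1.405552 - 0.091795×(1.405552 - 1.337357)/(0.091795 - (-0.475899))
       = 1.394525
Iteration 5:
  f(1.405552) = 0.091795
  f(1.394525) = -0.007195
  x_6 = 1.394525 - (-0.007195)×(1.394525 - 1.405552)/(-0.007195 - 0.091795)
       = 1.395326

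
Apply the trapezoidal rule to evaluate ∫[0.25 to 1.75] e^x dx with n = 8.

f(x) = e^x
a = 0.25, b = 1.75, n = 8
h = (b - a)/n = 0.187500

Trapezoidal rule: (h/2)[f(x₀) + 2f(x₁) + 2f(x₂) + ... + f(xₙ)]

x_0 = 0.2500, f(x_0) = 1.284025, coefficient = 1
x_1 = 0.4375, f(x_1) = 1.548830, coefficient = 2
x_2 = 0.6250, f(x_2) = 1.868246, coefficient = 2
x_3 = 0.8125, f(x_3) = 2.253535, coefficient = 2
x_4 = 1.0000, f(x_4) = 2.718282, coefficient = 2
x_5 = 1.1875, f(x_5) = 3.278874, coefficient = 2
x_6 = 1.3750, f(x_6) = 3.955077, coefficient = 2
x_7 = 1.5625, f(x_7) = 4.770733, coefficient = 2
x_8 = 1.7500, f(x_8) = 5.754603, coefficient = 1

I ≈ (0.187500/2) × 47.825781 = 4.483667
Exact value: 4.470577
Error: 0.013090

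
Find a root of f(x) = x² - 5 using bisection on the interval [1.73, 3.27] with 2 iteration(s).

f(x) = x² - 5
Initial interval: [1.73, 3.27]

Iteration 1:
  c_1 = (1.730000 + 3.270000)/2 = 2.500000
  f(c_1) = f(2.500000) = 1.250000
  f(a) × f(c) < 0, new interval: [1.730000, 2.500000]
Iteration 2:
  c_2 = (1.730000 + 2.500000)/2 = 2.115000
  f(c_2) = f(2.115000) = -0.526775
  f(a) × f(c) ≥ 0, new interval: [2.115000, 2.500000]

After 2 iteration(s), the approximation is c_2 = 2.115000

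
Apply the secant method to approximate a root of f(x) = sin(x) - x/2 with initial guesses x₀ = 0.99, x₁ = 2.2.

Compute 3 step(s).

f(x) = sin(x) - x/2
x₀ = 0.99, x₁ = 2.2

Secant formula: x_{n+1} = x_n - f(x_n)(x_n - x_{n-1})/(f(x_n) - f(x_{n-1}))

Iteration 1:
  f(0.990000) = 0.341026
  f(2.200000) = -0.291504
  x_2 = 2.200000 - (-0.291504)×(2.200000 - 0.990000)/(-0.291504 - 0.341026)
       = 1.642367
Iteration 2:
  f(2.200000) = -0.291504
  f(1.642367) = 0.176256
  x_3 = 1.642367 - 0.176256×(1.642367 - 2.200000)/(0.176256 - (-0.291504))
       = 1.852488
Iteration 3:
  f(1.642367) = 0.176256
  f(1.852488) = 0.034342
  x_4 = 1.852488 - 0.034342×(1.852488 - 1.642367)/(0.034342 - 0.176256)
       = 1.903336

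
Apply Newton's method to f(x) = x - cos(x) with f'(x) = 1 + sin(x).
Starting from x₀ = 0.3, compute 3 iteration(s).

f(x) = x - cos(x)
f'(x) = 1 + sin(x)
x₀ = 0.3

Newton-Raphson formula: x_{n+1} = x_n - f(x_n)/f'(x_n)

Iteration 1:
  f(0.300000) = -0.655336
  f'(0.300000) = 1.295520
  x_1 = 0.300000 - (-0.655336)/1.295520 = 0.805848
Iteration 2:
  f(0.805848) = 0.113349
  f'(0.805848) = 1.721418
  x_2 = 0.805848 - 0.113349/1.721418 = 0.740002
Iteration 3:
  f(0.740002) = 0.001535
  f'(0.740002) = 1.674289
  x_3 = 0.740002 - 0.001535/1.674289 = 0.739085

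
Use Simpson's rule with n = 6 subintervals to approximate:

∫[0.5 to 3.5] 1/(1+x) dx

f(x) = 1/(1+x)
a = 0.5, b = 3.5, n = 6
h = (b - a)/n = 0.500000

Simpson's rule: (h/3)[f(x₀) + 4f(x₁) + 2f(x₂) + ... + f(xₙ)]

x_0 = 0.5000, f(x_0) = 0.666667, coefficient = 1
x_1 = 1.0000, f(x_1) = 0.500000, coefficient = 4
x_2 = 1.5000, f(x_2) = 0.400000, coefficient = 2
x_3 = 2.0000, f(x_3) = 0.333333, coefficient = 4
x_4 = 2.5000, f(x_4) = 0.285714, coefficient = 2
x_5 = 3.0000, f(x_5) = 0.250000, coefficient = 4
x_6 = 3.5000, f(x_6) = 0.222222, coefficient = 1

I ≈ (0.500000/3) × 6.593651 = 1.098942
Exact value: 1.098612
Error: 0.000330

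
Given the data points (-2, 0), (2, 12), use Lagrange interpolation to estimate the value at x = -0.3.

Lagrange interpolation formula:
P(x) = Σ yᵢ × Lᵢ(x)
where Lᵢ(x) = Π_{j≠i} (x - xⱼ)/(xᵢ - xⱼ)

L_0(-0.3) = (-0.3 - 2)/(-2 - 2) = 0.575000
L_1(-0.3) = (-0.3 - (-2))/(2 - (-2)) = 0.425000

P(-0.3) = 0×L_0(-0.3) + 12×L_1(-0.3)
P(-0.3) = 5.100000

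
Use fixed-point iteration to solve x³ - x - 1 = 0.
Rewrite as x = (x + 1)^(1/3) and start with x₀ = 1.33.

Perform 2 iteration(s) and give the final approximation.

Equation: x³ - x - 1 = 0
Fixed-point form: x = (x + 1)^(1/3)
x₀ = 1.33

x_1 = g(1.330000) = 1.325721
x_2 = g(1.325721) = 1.324908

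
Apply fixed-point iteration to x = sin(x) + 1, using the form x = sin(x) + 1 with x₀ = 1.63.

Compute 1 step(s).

Equation: x = sin(x) + 1
Fixed-point form: x = sin(x) + 1
x₀ = 1.63

x_1 = g(1.630000) = 1.998248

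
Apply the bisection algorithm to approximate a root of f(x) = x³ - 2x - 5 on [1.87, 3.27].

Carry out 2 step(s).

f(x) = x³ - 2x - 5
Initial interval: [1.87, 3.27]

Iteration 1:
  c_1 = (1.870000 + 3.270000)/2 = 2.570000
  f(c_1) = f(2.570000) = 6.834593
  f(a) × f(c) < 0, new interval: [1.870000, 2.570000]
Iteration 2:
  c_2 = (1.870000 + 2.570000)/2 = 2.220000
  f(c_2) = f(2.220000) = 1.501048
  f(a) × f(c) < 0, new interval: [1.870000, 2.220000]

After 2 iteration(s), the approximation is c_2 = 2.220000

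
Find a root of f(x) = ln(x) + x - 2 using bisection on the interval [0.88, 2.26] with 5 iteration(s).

f(x) = ln(x) + x - 2
Initial interval: [0.88, 2.26]

Iteration 1:
  c_1 = (0.880000 + 2.260000)/2 = 1.570000
  f(c_1) = f(1.570000) = 0.021076
  f(a) × f(c) < 0, new interval: [0.880000, 1.570000]
Iteration 2:
  c_2 = (0.880000 + 1.570000)/2 = 1.225000
  f(c_2) = f(1.225000) = -0.572059
  f(a) × f(c) ≥ 0, new interval: [1.225000, 1.570000]
Iteration 3:
  c_3 = (1.225000 + 1.570000)/2 = 1.397500
  f(c_3) = f(1.397500) = -0.267815
  f(a) × f(c) ≥ 0, new interval: [1.397500, 1.570000]
Iteration 4:
  c_4 = (1.397500 + 1.570000)/2 = 1.483750
  f(c_4) = f(1.483750) = -0.121677
  f(a) × f(c) ≥ 0, new interval: [1.483750, 1.570000]
Iteration 5:
  c_5 = (1.483750 + 1.570000)/2 = 1.526875
  f(c_5) = f(1.526875) = -0.049902
  f(a) × f(c) ≥ 0, new interval: [1.526875, 1.570000]

After 5 iteration(s), the approximation is c_5 = 1.526875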